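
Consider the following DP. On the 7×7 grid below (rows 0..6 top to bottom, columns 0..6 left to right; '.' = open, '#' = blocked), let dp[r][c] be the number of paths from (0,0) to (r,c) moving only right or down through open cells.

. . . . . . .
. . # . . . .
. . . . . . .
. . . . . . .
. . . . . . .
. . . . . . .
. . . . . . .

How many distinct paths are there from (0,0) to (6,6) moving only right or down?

546

r\c   0   1   2   3   4   5   6
  0   1   1   1   1   1   1   1
  1   1   2   0   1   2   3   4
  2   1   3   3   4   6   9  13
  3   1   4   7  11  17  26  39
  4   1   5  12  23  40  66 105
  5   1   6  18  41  81 147 252
  6   1   7  25  66 147 294 546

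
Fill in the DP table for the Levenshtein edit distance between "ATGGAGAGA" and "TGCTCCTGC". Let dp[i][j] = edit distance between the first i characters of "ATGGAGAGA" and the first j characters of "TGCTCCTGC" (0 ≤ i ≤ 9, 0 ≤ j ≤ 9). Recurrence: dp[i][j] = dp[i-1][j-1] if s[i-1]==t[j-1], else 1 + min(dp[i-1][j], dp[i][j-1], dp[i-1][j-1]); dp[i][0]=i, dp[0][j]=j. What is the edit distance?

7

   ''  T  G  C  T  C  C  T  G  C
''  0  1  2  3  4  5  6  7  8  9
 A  1  1  2  3  4  5  6  7  8  9
 T  2  1  2  3  3  4  5  6  7  8
 G  3  2  1  2  3  4  5  6  6  7
 G  4  3  2  2  3  4  5  6  6  7
 A  5  4  3  3  3  4  5  6  7  7
 G  6  5  4  4  4  4  5  6  6  7
 A  7  6  5  5  5  5  5  6  7  7
 G  8  7  6  6  6  6  6  6  6  7
 A  9  8  7  7  7  7  7  7  7  7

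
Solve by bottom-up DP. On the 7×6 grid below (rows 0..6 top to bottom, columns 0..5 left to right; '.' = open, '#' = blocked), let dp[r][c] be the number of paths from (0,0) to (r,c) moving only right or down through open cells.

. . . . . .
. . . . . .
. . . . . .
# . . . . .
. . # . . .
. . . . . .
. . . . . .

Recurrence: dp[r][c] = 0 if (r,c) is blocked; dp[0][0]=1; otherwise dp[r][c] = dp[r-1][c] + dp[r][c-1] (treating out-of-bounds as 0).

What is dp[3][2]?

9

r\c   0   1   2   3   4   5
  0   1   1   1   1   1   1
  1   1   2   3   4   5   6
  2   1   3   6  10  15  21
  3   0   3   9  19  34  55
  4   0   3   0  19  53 108
  5   0   3   3  22  75 183
  6   0   3   6  28 103 286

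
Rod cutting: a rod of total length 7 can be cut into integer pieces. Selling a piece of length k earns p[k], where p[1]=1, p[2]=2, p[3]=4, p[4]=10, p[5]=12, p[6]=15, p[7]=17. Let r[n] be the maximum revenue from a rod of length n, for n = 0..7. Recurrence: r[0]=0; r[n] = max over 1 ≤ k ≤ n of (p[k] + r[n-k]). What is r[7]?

   n    0    1    2    3    4    5    6    7
r[n]    0    1    2    4   10   12   15   17

17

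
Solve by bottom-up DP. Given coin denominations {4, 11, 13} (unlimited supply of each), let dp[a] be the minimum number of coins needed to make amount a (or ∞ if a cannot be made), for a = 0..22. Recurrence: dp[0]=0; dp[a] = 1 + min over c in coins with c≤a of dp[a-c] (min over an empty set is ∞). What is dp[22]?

 a  0  1  2  3  4  5  6  7  8  9 10 11 12 13 14 15 16 17 18 19 20 21 22
dp  0  -  -  -  1  -  -  -  2  -  -  1  3  1  -  2  4  2  -  3  5  3  2
(- denotes ∞ / unreachable)

2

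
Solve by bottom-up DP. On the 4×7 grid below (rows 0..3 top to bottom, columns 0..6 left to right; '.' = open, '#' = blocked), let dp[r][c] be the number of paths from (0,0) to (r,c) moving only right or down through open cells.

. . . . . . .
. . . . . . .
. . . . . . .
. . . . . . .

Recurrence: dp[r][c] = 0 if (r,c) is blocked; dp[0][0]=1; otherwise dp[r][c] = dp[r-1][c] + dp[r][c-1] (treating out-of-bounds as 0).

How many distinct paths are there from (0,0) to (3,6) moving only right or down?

r\c   0   1   2   3   4   5   6
  0   1   1   1   1   1   1   1
  1   1   2   3   4   5   6   7
  2   1   3   6  10  15  21  28
  3   1   4  10  20  35  56  84

84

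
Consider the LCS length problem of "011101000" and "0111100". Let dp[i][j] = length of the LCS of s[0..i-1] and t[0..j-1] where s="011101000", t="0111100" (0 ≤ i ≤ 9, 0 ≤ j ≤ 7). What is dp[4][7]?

4

   ''  0  1  1  1  1  0  0
''  0  0  0  0  0  0  0  0
 0  0  1  1  1  1  1  1  1
 1  0  1  2  2  2  2  2  2
 1  0  1  2  3  3  3  3  3
 1  0  1  2  3  4  4  4  4
 0  0  1  2  3  4  4  5  5
 1  0  1  2  3  4  5  5  5
 0  0  1  2  3  4  5  6  6
 0  0  1  2  3  4  5  6  7
 0  0  1  2  3  4  5  6  7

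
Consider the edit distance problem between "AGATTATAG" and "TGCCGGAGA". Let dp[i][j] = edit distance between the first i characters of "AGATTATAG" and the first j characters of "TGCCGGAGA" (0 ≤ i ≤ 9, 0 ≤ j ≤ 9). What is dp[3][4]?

3

   ''  T  G  C  C  G  G  A  G  A
''  0  1  2  3  4  5  6  7  8  9
 A  1  1  2  3  4  5  6  6  7  8
 G  2  2  1  2  3  4  5  6  6  7
 A  3  3  2  2  3  4  5  5  6  6
 T  4  3  3  3  3  4  5  6  6  7
 T  5  4  4  4  4  4  5  6  7  7
 A  6  5  5  5  5  5  5  5  6  7
 T  7  6  6  6  6  6  6  6  6  7
 A  8  7  7  7  7  7  7  6  7  6
 G  9  8  7  8  8  7  7  7  6  7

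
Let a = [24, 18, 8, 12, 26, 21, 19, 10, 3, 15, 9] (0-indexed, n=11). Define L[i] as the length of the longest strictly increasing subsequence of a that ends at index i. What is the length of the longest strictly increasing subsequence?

3

   i    0    1    2    3    4    5    6    7    8    9   10
a[i]   24   18    8   12   26   21   19   10    3   15    9
L[i]    1    1    1    2    3    3    3    2    1    3    2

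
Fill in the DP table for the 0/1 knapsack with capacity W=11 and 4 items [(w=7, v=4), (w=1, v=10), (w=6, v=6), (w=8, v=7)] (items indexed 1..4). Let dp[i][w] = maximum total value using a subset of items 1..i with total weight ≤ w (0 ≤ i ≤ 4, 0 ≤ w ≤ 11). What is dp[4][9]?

i\w   0   1   2   3   4   5   6   7   8   9  10  11
  0   0   0   0   0   0   0   0   0   0   0   0   0
  1   0   0   0   0   0   0   0   4   4   4   4   4
  2   0  10  10  10  10  10  10  10  14  14  14  14
  3   0  10  10  10  10  10  10  16  16  16  16  16
  4   0  10  10  10  10  10  10  16  16  17  17  17

17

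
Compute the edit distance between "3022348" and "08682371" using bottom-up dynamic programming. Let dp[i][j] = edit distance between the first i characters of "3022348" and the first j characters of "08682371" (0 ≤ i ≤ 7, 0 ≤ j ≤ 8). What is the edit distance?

   ''  0  8  6  8  2  3  7  1
''  0  1  2  3  4  5  6  7  8
 3  1  1  2  3  4  5  5  6  7
 0  2  1  2  3  4  5  6  6  7
 2  3  2  2  3  4  4  5  6  7
 2  4  3  3  3  4  4  5  6  7
 3  5  4  4  4  4  5  4  5  6
 4  6  5  5  5  5  5  5  5  6
 8  7  6  5  6  5  6  6  6  6

6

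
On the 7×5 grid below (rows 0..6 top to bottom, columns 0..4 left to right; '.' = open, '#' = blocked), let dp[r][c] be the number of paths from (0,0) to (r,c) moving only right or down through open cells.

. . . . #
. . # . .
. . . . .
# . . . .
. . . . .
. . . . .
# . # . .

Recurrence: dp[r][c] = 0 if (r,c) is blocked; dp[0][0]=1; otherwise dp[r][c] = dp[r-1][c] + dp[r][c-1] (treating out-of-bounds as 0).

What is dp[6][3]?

r\c   0   1   2   3   4
  0   1   1   1   1   0
  1   1   2   0   1   1
  2   1   3   3   4   5
  3   0   3   6  10  15
  4   0   3   9  19  34
  5   0   3  12  31  65
  6   0   3   0  31  96

31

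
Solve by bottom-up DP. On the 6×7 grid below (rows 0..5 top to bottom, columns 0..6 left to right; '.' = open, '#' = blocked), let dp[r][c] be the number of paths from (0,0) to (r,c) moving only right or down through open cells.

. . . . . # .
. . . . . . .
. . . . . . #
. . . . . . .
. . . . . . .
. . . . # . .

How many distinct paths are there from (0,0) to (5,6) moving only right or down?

r\c   0   1   2   3   4   5   6
  0   1   1   1   1   1   0   0
  1   1   2   3   4   5   5   5
  2   1   3   6  10  15  20   0
  3   1   4  10  20  35  55  55
  4   1   5  15  35  70 125 180
  5   1   6  21  56   0 125 305

305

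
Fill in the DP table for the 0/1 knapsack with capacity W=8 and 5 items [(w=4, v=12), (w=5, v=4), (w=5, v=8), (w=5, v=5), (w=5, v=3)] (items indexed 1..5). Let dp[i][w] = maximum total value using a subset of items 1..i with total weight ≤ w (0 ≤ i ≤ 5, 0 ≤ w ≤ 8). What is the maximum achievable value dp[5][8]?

12

i\w   0   1   2   3   4   5   6   7   8
  0   0   0   0   0   0   0   0   0   0
  1   0   0   0   0  12  12  12  12  12
  2   0   0   0   0  12  12  12  12  12
  3   0   0   0   0  12  12  12  12  12
  4   0   0   0   0  12  12  12  12  12
  5   0   0   0   0  12  12  12  12  12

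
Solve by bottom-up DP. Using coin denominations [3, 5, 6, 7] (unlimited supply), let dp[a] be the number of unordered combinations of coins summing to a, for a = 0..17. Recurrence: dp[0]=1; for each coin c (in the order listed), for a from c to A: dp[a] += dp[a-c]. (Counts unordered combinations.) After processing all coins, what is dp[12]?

4

after  coin     0     1     2     3     4     5     6     7     8     9    10    11    12    13    14    15    16    17
          3     1     0     0     1     0     0     1     0     0     1     0     0     1     0     0     1     0     0
          5     1     0     0     1     0     1     1     0     1     1     1     1     1     1     1     2     1     1
          6     1     0     0     1     0     1     2     0     1     2     1     2     3     1     2     4     2     3
          7     1     0     0     1     0     1     2     1     1     2     2     2     4     3     3     5     4     5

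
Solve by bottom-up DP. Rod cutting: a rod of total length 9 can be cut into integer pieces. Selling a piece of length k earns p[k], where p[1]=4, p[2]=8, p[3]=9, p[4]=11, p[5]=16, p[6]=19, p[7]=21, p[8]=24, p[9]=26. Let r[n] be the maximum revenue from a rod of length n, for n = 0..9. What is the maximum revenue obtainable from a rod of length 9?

   n    0    1    2    3    4    5    6    7    8    9
r[n]    0    4    8   12   16   20   24   28   32   36

36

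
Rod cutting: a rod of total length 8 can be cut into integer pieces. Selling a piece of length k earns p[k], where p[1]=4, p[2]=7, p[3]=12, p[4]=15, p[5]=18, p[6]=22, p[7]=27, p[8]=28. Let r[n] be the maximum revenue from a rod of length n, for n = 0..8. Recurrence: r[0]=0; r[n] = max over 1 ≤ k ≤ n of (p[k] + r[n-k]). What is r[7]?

28

   n    0    1    2    3    4    5    6    7    8
r[n]    0    4    8   12   16   20   24   28   32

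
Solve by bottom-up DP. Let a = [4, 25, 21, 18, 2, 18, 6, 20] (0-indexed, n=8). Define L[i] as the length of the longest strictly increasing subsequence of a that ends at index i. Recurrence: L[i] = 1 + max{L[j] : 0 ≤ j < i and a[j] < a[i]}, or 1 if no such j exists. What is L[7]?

3

   i    0    1    2    3    4    5    6    7
a[i]    4   25   21   18    2   18    6   20
L[i]    1    2    2    2    1    2    2    3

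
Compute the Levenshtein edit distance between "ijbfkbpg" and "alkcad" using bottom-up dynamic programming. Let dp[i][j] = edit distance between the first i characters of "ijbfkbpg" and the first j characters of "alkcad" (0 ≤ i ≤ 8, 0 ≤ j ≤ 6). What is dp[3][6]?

6

   ''  a  l  k  c  a  d
''  0  1  2  3  4  5  6
 i  1  1  2  3  4  5  6
 j  2  2  2  3  4  5  6
 b  3  3  3  3  4  5  6
 f  4  4  4  4  4  5  6
 k  5  5  5  4  5  5  6
 b  6  6  6  5  5  6  6
 p  7  7  7  6  6  6  7
 g  8  8  8  7  7  7  7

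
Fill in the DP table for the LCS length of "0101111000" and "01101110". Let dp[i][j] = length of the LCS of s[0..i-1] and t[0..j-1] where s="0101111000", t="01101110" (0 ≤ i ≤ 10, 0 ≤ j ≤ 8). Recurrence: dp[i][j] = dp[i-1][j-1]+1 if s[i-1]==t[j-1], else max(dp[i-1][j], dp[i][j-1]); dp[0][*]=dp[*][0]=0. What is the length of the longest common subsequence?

7

   ''  0  1  1  0  1  1  1  0
''  0  0  0  0  0  0  0  0  0
 0  0  1  1  1  1  1  1  1  1
 1  0  1  2  2  2  2  2  2  2
 0  0  1  2  2  3  3  3  3  3
 1  0  1  2  3  3  4  4  4  4
 1  0  1  2  3  3  4  5  5  5
 1  0  1  2  3  3  4  5  6  6
 1  0  1  2  3  3  4  5  6  6
 0  0  1  2  3  4  4  5  6  7
 0  0  1  2  3  4  4  5  6  7
 0  0  1  2  3  4  4  5  6  7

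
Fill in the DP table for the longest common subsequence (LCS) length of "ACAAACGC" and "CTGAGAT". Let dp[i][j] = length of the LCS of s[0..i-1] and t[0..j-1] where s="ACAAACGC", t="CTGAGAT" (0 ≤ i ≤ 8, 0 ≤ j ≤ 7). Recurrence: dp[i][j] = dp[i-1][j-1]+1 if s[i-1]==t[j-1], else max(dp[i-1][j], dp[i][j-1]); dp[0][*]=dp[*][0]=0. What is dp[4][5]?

2

   ''  C  T  G  A  G  A  T
''  0  0  0  0  0  0  0  0
 A  0  0  0  0  1  1  1  1
 C  0  1  1  1  1  1  1  1
 A  0  1  1  1  2  2  2  2
 A  0  1  1  1  2  2  3  3
 A  0  1  1  1  2  2  3  3
 C  0  1  1  1  2  2  3  3
 G  0  1  1  2  2  3  3  3
 C  0  1  1  2  2  3  3  3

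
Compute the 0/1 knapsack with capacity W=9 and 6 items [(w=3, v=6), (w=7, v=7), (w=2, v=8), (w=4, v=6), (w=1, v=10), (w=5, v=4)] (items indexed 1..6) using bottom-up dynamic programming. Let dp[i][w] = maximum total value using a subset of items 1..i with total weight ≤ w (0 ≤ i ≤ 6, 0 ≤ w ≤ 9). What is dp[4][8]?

14

i\w   0   1   2   3   4   5   6   7   8   9
  0   0   0   0   0   0   0   0   0   0   0
  1   0   0   0   6   6   6   6   6   6   6
  2   0   0   0   6   6   6   6   7   7   7
  3   0   0   8   8   8  14  14  14  14  15
  4   0   0   8   8   8  14  14  14  14  20
  5   0  10  10  18  18  18  24  24  24  24
  6   0  10  10  18  18  18  24  24  24  24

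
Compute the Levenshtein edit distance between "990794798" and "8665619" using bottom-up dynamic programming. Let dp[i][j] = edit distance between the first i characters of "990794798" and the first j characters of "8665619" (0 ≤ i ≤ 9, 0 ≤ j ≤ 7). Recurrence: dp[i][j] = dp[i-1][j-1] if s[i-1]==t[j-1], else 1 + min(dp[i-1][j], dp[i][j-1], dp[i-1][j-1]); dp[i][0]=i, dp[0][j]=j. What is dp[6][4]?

   ''  8  6  6  5  6  1  9
''  0  1  2  3  4  5  6  7
 9  1  1  2  3  4  5  6  6
 9  2  2  2  3  4  5  6  6
 0  3  3  3  3  4  5  6  7
 7  4  4  4  4  4  5  6  7
 9  5  5  5  5  5  5  6  6
 4  6  6  6  6  6  6  6  7
 7  7  7  7  7  7  7  7  7
 9  8  8  8  8  8  8  8  7
 8  9  8  9  9  9  9  9  8

6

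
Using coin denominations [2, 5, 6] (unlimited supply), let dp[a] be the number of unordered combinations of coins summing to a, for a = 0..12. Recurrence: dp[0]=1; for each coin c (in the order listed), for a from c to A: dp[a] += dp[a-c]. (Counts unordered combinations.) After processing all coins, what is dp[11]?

after  coin     0     1     2     3     4     5     6     7     8     9    10    11    12
          2     1     0     1     0     1     0     1     0     1     0     1     0     1
          5     1     0     1     0     1     1     1     1     1     1     2     1     2
          6     1     0     1     0     1     1     2     1     2     1     3     2     4

2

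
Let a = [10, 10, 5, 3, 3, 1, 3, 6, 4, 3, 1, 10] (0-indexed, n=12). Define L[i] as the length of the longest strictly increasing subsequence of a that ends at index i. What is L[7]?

   i    0    1    2    3    4    5    6    7    8    9   10   11
a[i]   10   10    5    3    3    1    3    6    4    3    1   10
L[i]    1    1    1    1    1    1    2    3    3    2    1    4

3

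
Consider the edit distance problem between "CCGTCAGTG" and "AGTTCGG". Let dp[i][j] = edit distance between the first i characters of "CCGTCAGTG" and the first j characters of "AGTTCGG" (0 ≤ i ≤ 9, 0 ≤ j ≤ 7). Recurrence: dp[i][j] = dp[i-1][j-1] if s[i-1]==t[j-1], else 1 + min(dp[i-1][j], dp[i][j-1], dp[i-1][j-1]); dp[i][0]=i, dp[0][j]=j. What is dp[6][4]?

   ''  A  G  T  T  C  G  G
''  0  1  2  3  4  5  6  7
 C  1  1  2  3  4  4  5  6
 C  2  2  2  3  4  4  5  6
 G  3  3  2  3  4  5  4  5
 T  4  4  3  2  3  4  5  5
 C  5  5  4  3  3  3  4  5
 A  6  5  5  4  4  4  4  5
 G  7  6  5  5  5  5  4  4
 T  8  7  6  5  5  6  5  5
 G  9  8  7  6  6  6  6  5

4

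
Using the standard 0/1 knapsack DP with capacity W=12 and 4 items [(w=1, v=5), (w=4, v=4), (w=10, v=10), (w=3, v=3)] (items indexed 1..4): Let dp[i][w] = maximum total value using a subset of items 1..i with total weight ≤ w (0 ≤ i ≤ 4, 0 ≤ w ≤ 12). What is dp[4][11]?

i\w   0   1   2   3   4   5   6   7   8   9  10  11  12
  0   0   0   0   0   0   0   0   0   0   0   0   0   0
  1   0   5   5   5   5   5   5   5   5   5   5   5   5
  2   0   5   5   5   5   9   9   9   9   9   9   9   9
  3   0   5   5   5   5   9   9   9   9   9  10  15  15
  4   0   5   5   5   8   9   9   9  12  12  12  15  15

15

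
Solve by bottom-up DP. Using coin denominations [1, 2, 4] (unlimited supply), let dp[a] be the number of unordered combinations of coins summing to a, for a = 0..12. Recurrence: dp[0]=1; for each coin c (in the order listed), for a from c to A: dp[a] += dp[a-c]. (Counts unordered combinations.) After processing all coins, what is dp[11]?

12

after  coin     0     1     2     3     4     5     6     7     8     9    10    11    12
          1     1     1     1     1     1     1     1     1     1     1     1     1     1
          2     1     1     2     2     3     3     4     4     5     5     6     6     7
          4     1     1     2     2     4     4     6     6     9     9    12    12    16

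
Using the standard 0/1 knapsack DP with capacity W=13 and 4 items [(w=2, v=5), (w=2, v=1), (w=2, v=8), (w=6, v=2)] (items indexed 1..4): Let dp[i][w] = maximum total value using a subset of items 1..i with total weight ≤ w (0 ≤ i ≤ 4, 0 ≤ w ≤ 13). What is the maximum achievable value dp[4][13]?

i\w   0   1   2   3   4   5   6   7   8   9  10  11  12  13
  0   0   0   0   0   0   0   0   0   0   0   0   0   0   0
  1   0   0   5   5   5   5   5   5   5   5   5   5   5   5
  2   0   0   5   5   6   6   6   6   6   6   6   6   6   6
  3   0   0   8   8  13  13  14  14  14  14  14  14  14  14
  4   0   0   8   8  13  13  14  14  14  14  15  15  16  16

16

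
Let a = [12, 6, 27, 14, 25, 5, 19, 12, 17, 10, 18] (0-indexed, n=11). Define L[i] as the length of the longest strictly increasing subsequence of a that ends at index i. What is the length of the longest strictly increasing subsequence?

4

   i    0    1    2    3    4    5    6    7    8    9   10
a[i]   12    6   27   14   25    5   19   12   17   10   18
L[i]    1    1    2    2    3    1    3    2    3    2    4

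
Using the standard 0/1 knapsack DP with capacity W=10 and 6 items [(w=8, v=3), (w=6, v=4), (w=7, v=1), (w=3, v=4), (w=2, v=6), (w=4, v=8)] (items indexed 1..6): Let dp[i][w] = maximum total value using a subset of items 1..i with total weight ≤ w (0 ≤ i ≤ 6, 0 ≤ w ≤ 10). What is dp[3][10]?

4

i\w   0   1   2   3   4   5   6   7   8   9  10
  0   0   0   0   0   0   0   0   0   0   0   0
  1   0   0   0   0   0   0   0   0   3   3   3
  2   0   0   0   0   0   0   4   4   4   4   4
  3   0   0   0   0   0   0   4   4   4   4   4
  4   0   0   0   4   4   4   4   4   4   8   8
  5   0   0   6   6   6  10  10  10  10  10  10
  6   0   0   6   6   8  10  14  14  14  18  18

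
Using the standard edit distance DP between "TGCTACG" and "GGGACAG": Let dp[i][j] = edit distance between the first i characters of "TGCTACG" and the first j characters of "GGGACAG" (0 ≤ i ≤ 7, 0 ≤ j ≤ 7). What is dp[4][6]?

4

   ''  G  G  G  A  C  A  G
''  0  1  2  3  4  5  6  7
 T  1  1  2  3  4  5  6  7
 G  2  1  1  2  3  4  5  6
 C  3  2  2  2  3  3  4  5
 T  4  3  3  3  3  4  4  5
 A  5  4  4  4  3  4  4  5
 C  6  5  5  5  4  3  4  5
 G  7  6  5  5  5  4  4  4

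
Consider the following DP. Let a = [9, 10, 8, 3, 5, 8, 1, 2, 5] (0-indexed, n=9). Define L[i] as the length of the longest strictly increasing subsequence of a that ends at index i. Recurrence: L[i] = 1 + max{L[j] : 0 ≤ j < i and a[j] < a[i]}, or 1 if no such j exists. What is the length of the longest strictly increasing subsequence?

   i    0    1    2    3    4    5    6    7    8
a[i]    9   10    8    3    5    8    1    2    5
L[i]    1    2    1    1    2    3    1    2    3

3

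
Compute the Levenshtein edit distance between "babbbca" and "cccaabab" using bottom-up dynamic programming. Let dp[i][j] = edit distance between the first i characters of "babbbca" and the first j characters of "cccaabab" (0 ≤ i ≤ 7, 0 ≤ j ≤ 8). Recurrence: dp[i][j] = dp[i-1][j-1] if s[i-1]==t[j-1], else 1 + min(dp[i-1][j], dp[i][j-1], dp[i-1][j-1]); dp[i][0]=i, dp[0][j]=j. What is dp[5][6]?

   ''  c  c  c  a  a  b  a  b
''  0  1  2  3  4  5  6  7  8
 b  1  1  2  3  4  5  5  6  7
 a  2  2  2  3  3  4  5  5  6
 b  3  3  3  3  4  4  4  5  5
 b  4  4  4  4  4  5  4  5  5
 b  5  5  5  5  5  5  5  5  5
 c  6  5  5  5  6  6  6  6  6
 a  7  6  6  6  5  6  7  6  7

5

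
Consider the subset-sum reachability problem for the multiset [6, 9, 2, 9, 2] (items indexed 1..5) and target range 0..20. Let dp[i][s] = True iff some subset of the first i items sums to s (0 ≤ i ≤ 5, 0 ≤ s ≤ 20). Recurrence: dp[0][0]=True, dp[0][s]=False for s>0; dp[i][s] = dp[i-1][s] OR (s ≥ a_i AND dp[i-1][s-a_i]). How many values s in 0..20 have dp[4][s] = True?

i\s   0   1   2   3   4   5   6   7   8   9  10  11  12  13  14  15  16  17  18  19  20
  0   T   F   F   F   F   F   F   F   F   F   F   F   F   F   F   F   F   F   F   F   F
  1   T   F   F   F   F   F   T   F   F   F   F   F   F   F   F   F   F   F   F   F   F
  2   T   F   F   F   F   F   T   F   F   T   F   F   F   F   F   T   F   F   F   F   F
  3   T   F   T   F   F   F   T   F   T   T   F   T   F   F   F   T   F   T   F   F   F
  4   T   F   T   F   F   F   T   F   T   T   F   T   F   F   F   T   F   T   T   F   T
  5   T   F   T   F   T   F   T   F   T   T   T   T   F   T   F   T   F   T   T   T   T

10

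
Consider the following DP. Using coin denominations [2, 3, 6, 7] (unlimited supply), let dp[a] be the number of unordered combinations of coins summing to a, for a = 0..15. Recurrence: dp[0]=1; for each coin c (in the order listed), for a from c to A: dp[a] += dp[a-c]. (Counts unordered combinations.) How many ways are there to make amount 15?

9

after  coin     0     1     2     3     4     5     6     7     8     9    10    11    12    13    14    15
          2     1     0     1     0     1     0     1     0     1     0     1     0     1     0     1     0
          3     1     0     1     1     1     1     2     1     2     2     2     2     3     2     3     3
          6     1     0     1     1     1     1     3     1     3     3     3     3     6     3     6     6
          7     1     0     1     1     1     1     3     2     3     4     4     4     7     6     8     9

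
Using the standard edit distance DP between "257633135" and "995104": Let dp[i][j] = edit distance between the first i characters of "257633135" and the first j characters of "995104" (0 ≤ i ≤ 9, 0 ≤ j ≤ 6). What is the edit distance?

8

   ''  9  9  5  1  0  4
''  0  1  2  3  4  5  6
 2  1  1  2  3  4  5  6
 5  2  2  2  2  3  4  5
 7  3  3  3  3  3  4  5
 6  4  4  4  4  4  4  5
 3  5  5  5  5  5  5  5
 3  6  6  6  6  6  6  6
 1  7  7  7  7  6  7  7
 3  8  8  8  8  7  7  8
 5  9  9  9  8  8  8  8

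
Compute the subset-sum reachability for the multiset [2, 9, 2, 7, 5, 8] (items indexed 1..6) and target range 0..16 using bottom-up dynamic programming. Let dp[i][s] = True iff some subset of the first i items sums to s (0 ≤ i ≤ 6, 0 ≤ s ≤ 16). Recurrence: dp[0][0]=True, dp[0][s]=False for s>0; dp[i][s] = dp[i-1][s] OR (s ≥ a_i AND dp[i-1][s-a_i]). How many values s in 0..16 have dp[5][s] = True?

11

i\s   0   1   2   3   4   5   6   7   8   9  10  11  12  13  14  15  16
  0   T   F   F   F   F   F   F   F   F   F   F   F   F   F   F   F   F
  1   T   F   T   F   F   F   F   F   F   F   F   F   F   F   F   F   F
  2   T   F   T   F   F   F   F   F   F   T   F   T   F   F   F   F   F
  3   T   F   T   F   T   F   F   F   F   T   F   T   F   T   F   F   F
  4   T   F   T   F   T   F   F   T   F   T   F   T   F   T   F   F   T
  5   T   F   T   F   T   T   F   T   F   T   F   T   T   T   T   F   T
  6   T   F   T   F   T   T   F   T   T   T   T   T   T   T   T   T   T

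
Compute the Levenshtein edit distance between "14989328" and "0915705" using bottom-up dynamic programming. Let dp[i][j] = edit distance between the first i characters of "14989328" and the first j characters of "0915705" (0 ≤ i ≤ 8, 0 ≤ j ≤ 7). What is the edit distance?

7

   ''  0  9  1  5  7  0  5
''  0  1  2  3  4  5  6  7
 1  1  1  2  2  3  4  5  6
 4  2  2  2  3  3  4  5  6
 9  3  3  2  3  4  4  5  6
 8  4  4  3  3  4  5  5  6
 9  5  5  4  4  4  5  6  6
 3  6  6  5  5  5  5  6  7
 2  7  7  6  6  6  6  6  7
 8  8  8  7  7  7  7  7  7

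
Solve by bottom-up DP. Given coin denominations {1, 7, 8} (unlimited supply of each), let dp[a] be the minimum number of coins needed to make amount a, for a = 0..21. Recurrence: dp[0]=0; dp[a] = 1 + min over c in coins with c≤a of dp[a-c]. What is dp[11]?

4

 a  0  1  2  3  4  5  6  7  8  9 10 11 12 13 14 15 16 17 18 19 20 21
dp  0  1  2  3  4  5  6  1  1  2  3  4  5  6  2  2  2  3  4  5  6  3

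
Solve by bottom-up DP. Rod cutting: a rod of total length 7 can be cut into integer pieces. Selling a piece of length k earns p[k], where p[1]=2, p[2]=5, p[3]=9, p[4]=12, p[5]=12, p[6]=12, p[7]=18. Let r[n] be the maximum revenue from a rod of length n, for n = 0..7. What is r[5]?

   n    0    1    2    3    4    5    6    7
r[n]    0    2    5    9   12   14   18   21

14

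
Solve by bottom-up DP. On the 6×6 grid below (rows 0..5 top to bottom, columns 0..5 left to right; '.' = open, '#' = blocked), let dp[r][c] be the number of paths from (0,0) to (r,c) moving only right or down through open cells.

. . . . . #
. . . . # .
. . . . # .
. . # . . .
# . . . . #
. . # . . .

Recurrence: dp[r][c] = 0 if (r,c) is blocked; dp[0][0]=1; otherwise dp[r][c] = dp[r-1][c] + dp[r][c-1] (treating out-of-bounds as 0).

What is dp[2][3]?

10

r\c   0   1   2   3   4   5
  0   1   1   1   1   1   0
  1   1   2   3   4   0   0
  2   1   3   6  10   0   0
  3   1   4   0  10  10  10
  4   0   4   4  14  24   0
  5   0   4   0  14  38  38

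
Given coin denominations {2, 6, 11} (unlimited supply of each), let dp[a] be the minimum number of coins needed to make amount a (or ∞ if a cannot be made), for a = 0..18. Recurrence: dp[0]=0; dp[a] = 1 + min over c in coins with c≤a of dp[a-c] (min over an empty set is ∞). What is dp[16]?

4

 a  0  1  2  3  4  5  6  7  8  9 10 11 12 13 14 15 16 17 18
dp  0  -  1  -  2  -  1  -  2  -  3  1  2  2  3  3  4  2  3
(- denotes ∞ / unreachable)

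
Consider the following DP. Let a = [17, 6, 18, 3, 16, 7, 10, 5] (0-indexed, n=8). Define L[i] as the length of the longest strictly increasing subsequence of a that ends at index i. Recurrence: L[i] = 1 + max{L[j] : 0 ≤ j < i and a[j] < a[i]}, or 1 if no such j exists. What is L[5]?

2

   i    0    1    2    3    4    5    6    7
a[i]   17    6   18    3   16    7   10    5
L[i]    1    1    2    1    2    2    3    2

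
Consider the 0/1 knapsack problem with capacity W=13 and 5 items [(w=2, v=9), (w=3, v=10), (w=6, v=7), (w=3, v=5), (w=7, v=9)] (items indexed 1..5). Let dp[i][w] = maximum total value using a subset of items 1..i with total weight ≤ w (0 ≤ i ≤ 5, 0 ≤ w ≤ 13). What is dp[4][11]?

26

i\w   0   1   2   3   4   5   6   7   8   9  10  11  12  13
  0   0   0   0   0   0   0   0   0   0   0   0   0   0   0
  1   0   0   9   9   9   9   9   9   9   9   9   9   9   9
  2   0   0   9  10  10  19  19  19  19  19  19  19  19  19
  3   0   0   9  10  10  19  19  19  19  19  19  26  26  26
  4   0   0   9  10  10  19  19  19  24  24  24  26  26  26
  5   0   0   9  10  10  19  19  19  24  24  24  26  28  28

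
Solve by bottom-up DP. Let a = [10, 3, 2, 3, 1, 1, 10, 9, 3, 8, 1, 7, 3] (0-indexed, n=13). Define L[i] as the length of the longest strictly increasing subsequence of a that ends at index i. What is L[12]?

2

   i    0    1    2    3    4    5    6    7    8    9   10   11   12
a[i]   10    3    2    3    1    1   10    9    3    8    1    7    3
L[i]    1    1    1    2    1    1    3    3    2    3    1    3    2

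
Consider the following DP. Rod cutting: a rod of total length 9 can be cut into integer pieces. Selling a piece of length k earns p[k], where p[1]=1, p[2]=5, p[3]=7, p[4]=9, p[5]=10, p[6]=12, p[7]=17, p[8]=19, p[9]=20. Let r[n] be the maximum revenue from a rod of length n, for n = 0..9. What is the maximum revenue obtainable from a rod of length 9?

22

   n    0    1    2    3    4    5    6    7    8    9
r[n]    0    1    5    7   10   12   15   17   20   22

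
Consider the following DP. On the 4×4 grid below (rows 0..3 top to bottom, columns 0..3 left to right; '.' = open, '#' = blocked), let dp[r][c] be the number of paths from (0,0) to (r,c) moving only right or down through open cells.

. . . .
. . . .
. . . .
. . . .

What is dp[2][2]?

6

r\c   0   1   2   3
  0   1   1   1   1
  1   1   2   3   4
  2   1   3   6  10
  3   1   4  10  20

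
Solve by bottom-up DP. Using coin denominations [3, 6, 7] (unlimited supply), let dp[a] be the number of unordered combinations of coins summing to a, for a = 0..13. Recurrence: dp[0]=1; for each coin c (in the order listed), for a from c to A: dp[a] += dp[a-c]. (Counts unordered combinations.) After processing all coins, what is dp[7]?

1

after  coin     0     1     2     3     4     5     6     7     8     9    10    11    12    13
          3     1     0     0     1     0     0     1     0     0     1     0     0     1     0
          6     1     0     0     1     0     0     2     0     0     2     0     0     3     0
          7     1     0     0     1     0     0     2     1     0     2     1     0     3     2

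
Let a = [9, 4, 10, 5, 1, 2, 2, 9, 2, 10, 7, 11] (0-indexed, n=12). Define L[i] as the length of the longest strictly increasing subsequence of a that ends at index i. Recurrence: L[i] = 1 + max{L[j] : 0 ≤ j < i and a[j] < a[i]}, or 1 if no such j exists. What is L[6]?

2

   i    0    1    2    3    4    5    6    7    8    9   10   11
a[i]    9    4   10    5    1    2    2    9    2   10    7   11
L[i]    1    1    2    2    1    2    2    3    2    4    3    5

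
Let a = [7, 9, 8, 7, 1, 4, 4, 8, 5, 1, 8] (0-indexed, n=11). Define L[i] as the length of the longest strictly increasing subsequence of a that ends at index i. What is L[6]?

2

   i    0    1    2    3    4    5    6    7    8    9   10
a[i]    7    9    8    7    1    4    4    8    5    1    8
L[i]    1    2    2    1    1    2    2    3    3    1    4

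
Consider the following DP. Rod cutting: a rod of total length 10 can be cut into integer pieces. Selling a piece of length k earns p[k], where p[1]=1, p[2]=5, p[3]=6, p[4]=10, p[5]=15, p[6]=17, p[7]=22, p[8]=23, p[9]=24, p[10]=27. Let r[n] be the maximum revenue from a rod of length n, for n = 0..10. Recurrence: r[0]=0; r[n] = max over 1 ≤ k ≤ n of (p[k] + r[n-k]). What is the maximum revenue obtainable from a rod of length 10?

30

   n    0    1    2    3    4    5    6    7    8    9   10
r[n]    0    1    5    6   10   15   17   22   23   27   30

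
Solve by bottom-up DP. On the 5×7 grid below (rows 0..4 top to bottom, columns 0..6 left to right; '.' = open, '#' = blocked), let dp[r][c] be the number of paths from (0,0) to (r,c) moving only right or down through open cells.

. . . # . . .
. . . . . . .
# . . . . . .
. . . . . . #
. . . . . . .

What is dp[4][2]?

r\c   0   1   2   3   4   5   6
  0   1   1   1   0   0   0   0
  1   1   2   3   3   3   3   3
  2   0   2   5   8  11  14  17
  3   0   2   7  15  26  40   0
  4   0   2   9  24  50  90  90

9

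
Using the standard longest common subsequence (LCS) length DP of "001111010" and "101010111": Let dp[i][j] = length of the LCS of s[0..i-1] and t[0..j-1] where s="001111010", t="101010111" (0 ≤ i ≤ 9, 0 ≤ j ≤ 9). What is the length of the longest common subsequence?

6

   ''  1  0  1  0  1  0  1  1  1
''  0  0  0  0  0  0  0  0  0  0
 0  0  0  1  1  1  1  1  1  1  1
 0  0  0  1  1  2  2  2  2  2  2
 1  0  1  1  2  2  3  3  3  3  3
 1  0  1  1  2  2  3  3  4  4  4
 1  0  1  1  2  2  3  3  4  5  5
 1  0  1  1  2  2  3  3  4  5  6
 0  0  1  2  2  3  3  4  4  5  6
 1  0  1  2  3  3  4  4  5  5  6
 0  0  1  2  3  4  4  5  5  5  6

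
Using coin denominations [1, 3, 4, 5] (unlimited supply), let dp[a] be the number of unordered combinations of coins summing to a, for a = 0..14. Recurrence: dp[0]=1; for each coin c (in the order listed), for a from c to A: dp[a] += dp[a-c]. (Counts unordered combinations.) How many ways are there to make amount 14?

23

after  coin     0     1     2     3     4     5     6     7     8     9    10    11    12    13    14
          1     1     1     1     1     1     1     1     1     1     1     1     1     1     1     1
          3     1     1     1     2     2     2     3     3     3     4     4     4     5     5     5
          4     1     1     1     2     3     3     4     5     6     7     8     9    11    12    13
          5     1     1     1     2     3     4     5     6     8    10    12    14    17    20    23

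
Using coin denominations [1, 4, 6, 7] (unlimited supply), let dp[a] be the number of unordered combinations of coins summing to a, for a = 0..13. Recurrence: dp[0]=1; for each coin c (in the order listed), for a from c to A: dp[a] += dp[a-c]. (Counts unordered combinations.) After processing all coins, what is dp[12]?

after  coin     0     1     2     3     4     5     6     7     8     9    10    11    12    13
          1     1     1     1     1     1     1     1     1     1     1     1     1     1     1
          4     1     1     1     1     2     2     2     2     3     3     3     3     4     4
          6     1     1     1     1     2     2     3     3     4     4     5     5     7     7
          7     1     1     1     1     2     2     3     4     5     5     6     7     9    10

9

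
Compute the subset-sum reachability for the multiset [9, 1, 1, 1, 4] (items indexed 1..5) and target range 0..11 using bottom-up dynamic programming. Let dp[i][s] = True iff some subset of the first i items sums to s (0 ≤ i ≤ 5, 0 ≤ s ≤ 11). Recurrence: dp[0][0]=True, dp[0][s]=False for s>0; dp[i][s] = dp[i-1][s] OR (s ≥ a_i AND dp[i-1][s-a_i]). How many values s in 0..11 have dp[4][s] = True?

7

i\s   0   1   2   3   4   5   6   7   8   9  10  11
  0   T   F   F   F   F   F   F   F   F   F   F   F
  1   T   F   F   F   F   F   F   F   F   T   F   F
  2   T   T   F   F   F   F   F   F   F   T   T   F
  3   T   T   T   F   F   F   F   F   F   T   T   T
  4   T   T   T   T   F   F   F   F   F   T   T   T
  5   T   T   T   T   T   T   T   T   F   T   T   T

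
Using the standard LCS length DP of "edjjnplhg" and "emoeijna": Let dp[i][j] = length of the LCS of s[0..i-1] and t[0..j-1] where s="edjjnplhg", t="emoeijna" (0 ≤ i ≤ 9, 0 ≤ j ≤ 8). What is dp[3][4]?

   ''  e  m  o  e  i  j  n  a
''  0  0  0  0  0  0  0  0  0
 e  0  1  1  1  1  1  1  1  1
 d  0  1  1  1  1  1  1  1  1
 j  0  1  1  1  1  1  2  2  2
 j  0  1  1  1  1  1  2  2  2
 n  0  1  1  1  1  1  2  3  3
 p  0  1  1  1  1  1  2  3  3
 l  0  1  1  1  1  1  2  3  3
 h  0  1  1  1  1  1  2  3  3
 g  0  1  1  1  1  1  2  3  3

1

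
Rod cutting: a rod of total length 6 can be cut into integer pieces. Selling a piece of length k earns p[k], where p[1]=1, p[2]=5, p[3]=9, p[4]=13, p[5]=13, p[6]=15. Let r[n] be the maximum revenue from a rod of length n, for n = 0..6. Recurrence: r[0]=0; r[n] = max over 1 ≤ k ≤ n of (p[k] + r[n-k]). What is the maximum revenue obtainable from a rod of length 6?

   n    0    1    2    3    4    5    6
r[n]    0    1    5    9   13   14   18

18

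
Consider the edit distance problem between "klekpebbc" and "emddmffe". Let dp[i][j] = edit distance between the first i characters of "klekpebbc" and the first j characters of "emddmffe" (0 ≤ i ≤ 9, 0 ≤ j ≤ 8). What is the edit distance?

   ''  e  m  d  d  m  f  f  e
''  0  1  2  3  4  5  6  7  8
 k  1  1  2  3  4  5  6  7  8
 l  2  2  2  3  4  5  6  7  8
 e  3  2  3  3  4  5  6  7  7
 k  4  3  3  4  4  5  6  7  8
 p  5  4  4  4  5  5  6  7  8
 e  6  5  5  5  5  6  6  7  7
 b  7  6  6  6  6  6  7  7  8
 b  8  7  7  7  7  7  7  8  8
 c  9  8  8  8  8  8  8  8  9

9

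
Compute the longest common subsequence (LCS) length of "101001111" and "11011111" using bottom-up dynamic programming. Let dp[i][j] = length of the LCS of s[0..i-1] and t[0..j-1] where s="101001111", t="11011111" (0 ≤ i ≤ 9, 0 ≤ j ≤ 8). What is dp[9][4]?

4

   ''  1  1  0  1  1  1  1  1
''  0  0  0  0  0  0  0  0  0
 1  0  1  1  1  1  1  1  1  1
 0  0  1  1  2  2  2  2  2  2
 1  0  1  2  2  3  3  3  3  3
 0  0  1  2  3  3  3  3  3  3
 0  0  1  2  3  3  3  3  3  3
 1  0  1  2  3  4  4  4  4  4
 1  0  1  2  3  4  5  5  5  5
 1  0  1  2  3  4  5  6  6  6
 1  0  1  2  3  4  5  6  7  7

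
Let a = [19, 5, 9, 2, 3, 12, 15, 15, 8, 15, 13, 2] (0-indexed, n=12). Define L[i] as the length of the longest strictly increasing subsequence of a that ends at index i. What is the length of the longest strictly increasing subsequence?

4

   i    0    1    2    3    4    5    6    7    8    9   10   11
a[i]   19    5    9    2    3   12   15   15    8   15   13    2
L[i]    1    1    2    1    2    3    4    4    3    4    4    1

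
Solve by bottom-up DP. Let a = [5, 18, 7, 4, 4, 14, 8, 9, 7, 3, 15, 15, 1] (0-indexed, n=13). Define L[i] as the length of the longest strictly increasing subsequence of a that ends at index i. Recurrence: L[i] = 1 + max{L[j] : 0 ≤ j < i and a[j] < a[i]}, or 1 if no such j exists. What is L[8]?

   i    0    1    2    3    4    5    6    7    8    9   10   11   12
a[i]    5   18    7    4    4   14    8    9    7    3   15   15    1
L[i]    1    2    2    1    1    3    3    4    2    1    5    5    1

2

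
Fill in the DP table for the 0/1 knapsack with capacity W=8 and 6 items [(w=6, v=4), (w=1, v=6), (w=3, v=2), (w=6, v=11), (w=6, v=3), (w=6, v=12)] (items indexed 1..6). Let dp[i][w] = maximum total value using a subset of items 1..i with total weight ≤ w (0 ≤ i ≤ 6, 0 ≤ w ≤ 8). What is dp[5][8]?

17

i\w   0   1   2   3   4   5   6   7   8
  0   0   0   0   0   0   0   0   0   0
  1   0   0   0   0   0   0   4   4   4
  2   0   6   6   6   6   6   6  10  10
  3   0   6   6   6   8   8   8  10  10
  4   0   6   6   6   8   8  11  17  17
  5   0   6   6   6   8   8  11  17  17
  6   0   6   6   6   8   8  12  18  18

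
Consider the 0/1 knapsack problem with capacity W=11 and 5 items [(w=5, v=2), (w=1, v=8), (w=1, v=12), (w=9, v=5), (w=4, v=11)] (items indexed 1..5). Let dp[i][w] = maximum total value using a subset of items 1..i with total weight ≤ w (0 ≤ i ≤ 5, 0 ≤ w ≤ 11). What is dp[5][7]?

31

i\w   0   1   2   3   4   5   6   7   8   9  10  11
  0   0   0   0   0   0   0   0   0   0   0   0   0
  1   0   0   0   0   0   2   2   2   2   2   2   2
  2   0   8   8   8   8   8  10  10  10  10  10  10
  3   0  12  20  20  20  20  20  22  22  22  22  22
  4   0  12  20  20  20  20  20  22  22  22  22  25
  5   0  12  20  20  20  23  31  31  31  31  31  33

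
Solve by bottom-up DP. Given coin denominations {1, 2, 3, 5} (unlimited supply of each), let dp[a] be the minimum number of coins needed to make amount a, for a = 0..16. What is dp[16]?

4

 a  0  1  2  3  4  5  6  7  8  9 10 11 12 13 14 15 16
dp  0  1  1  1  2  1  2  2  2  3  2  3  3  3  4  3  4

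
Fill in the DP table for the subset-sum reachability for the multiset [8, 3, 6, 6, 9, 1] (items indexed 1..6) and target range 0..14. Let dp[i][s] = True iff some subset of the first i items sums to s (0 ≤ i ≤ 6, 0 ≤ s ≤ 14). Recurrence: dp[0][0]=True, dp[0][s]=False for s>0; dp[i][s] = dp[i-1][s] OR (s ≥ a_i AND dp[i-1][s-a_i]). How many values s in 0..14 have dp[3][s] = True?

7

i\s   0   1   2   3   4   5   6   7   8   9  10  11  12  13  14
  0   T   F   F   F   F   F   F   F   F   F   F   F   F   F   F
  1   T   F   F   F   F   F   F   F   T   F   F   F   F   F   F
  2   T   F   F   T   F   F   F   F   T   F   F   T   F   F   F
  3   T   F   F   T   F   F   T   F   T   T   F   T   F   F   T
  4   T   F   F   T   F   F   T   F   T   T   F   T   T   F   T
  5   T   F   F   T   F   F   T   F   T   T   F   T   T   F   T
  6   T   T   F   T   T   F   T   T   T   T   T   T   T   T   T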